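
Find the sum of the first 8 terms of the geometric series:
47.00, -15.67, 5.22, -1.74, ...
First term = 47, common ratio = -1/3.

Sₙ = a(1 - rⁿ) / (1 - r)
S_8 = 47(1 - (-1/3)^8) / (1 - (-1/3))
S_8 = 47(1 - (1/6561)) / (4/3)
S_8 = 77080/2187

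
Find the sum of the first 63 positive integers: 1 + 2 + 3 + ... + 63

Formula: ∑k = n(n+1)/2
= 63×64/2
= 4032/2
= 2016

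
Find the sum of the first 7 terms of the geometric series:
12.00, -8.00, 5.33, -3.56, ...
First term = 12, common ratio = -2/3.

Sₙ = a(1 - rⁿ) / (1 - r)
S_7 = 12(1 - (-2/3)^7) / (1 - (-2/3))
S_7 = 12(1 - (-128/2187)) / (5/3)
S_7 = 1852/243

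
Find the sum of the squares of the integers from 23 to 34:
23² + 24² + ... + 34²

Use ∑_{k=1}^{n} k² = n(n+1)(2n+1)/6, then subtract the first 22 terms.
∑_{k=1}^{34} k² = 34×35×69/6 = 13685
∑_{k=1}^{22} k² = 22×23×45/6 = 3795
∑_{k=23}^{34} k² = 13685 - 3795 = 9890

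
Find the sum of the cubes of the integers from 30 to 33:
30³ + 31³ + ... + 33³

Use ∑_{k=1}^{n} k³ = [n(n+1)/2]², then subtract the first 29 terms.
∑_{k=1}^{33} k³ = [33×34/2]² = 561² = 314721
∑_{k=1}^{29} k³ = [29×30/2]² = 435² = 189225
∑_{k=30}^{33} k³ = 314721 - 189225 = 125496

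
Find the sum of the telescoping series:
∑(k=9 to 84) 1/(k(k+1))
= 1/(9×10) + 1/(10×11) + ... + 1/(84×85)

Partial fractions: 1/(k(k+1)) = 1/k - 1/(k+1)
The series telescopes:
= (1/9 - 1/10) + (1/10 - 1/11) + ... + (1/84 - 1/85)
= 1/9 - 1/85
= 76/765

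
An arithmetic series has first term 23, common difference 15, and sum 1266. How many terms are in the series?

Using S = n/2 × [2a + (n-1)d]
1266 = n/2 × [2(23) + (n-1)(15)]
1266 = n/2 × [46 + 15n - 15]
2532 = n × [31 + 15n]
15n² + (31)n - 2532 = 0
Discriminant: Δ = (31)² - 4(15)(-2532) = 961 + 151920 = 152881
√Δ = 391
n = [-(31) + √Δ] / (2·15) = (-31 + 391) / 30 = 360 / 30 = 12
(The negative root is discarded since n must be a positive integer.)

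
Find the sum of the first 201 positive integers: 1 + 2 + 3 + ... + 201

Formula: ∑k = n(n+1)/2
= 201×202/2
= 40602/2
= 20301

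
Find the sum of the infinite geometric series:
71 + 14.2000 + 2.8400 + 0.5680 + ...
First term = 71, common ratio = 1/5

For |r| < 1, S = a / (1 - r)
S = 71 / (1 - (1/5))
S = 71 / (4/5)
S = 355/4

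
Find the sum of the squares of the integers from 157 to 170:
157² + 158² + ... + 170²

Use ∑_{k=1}^{n} k² = n(n+1)(2n+1)/6, then subtract the first 156 terms.
∑_{k=1}^{170} k² = 170×171×341/6 = 1652145
∑_{k=1}^{156} k² = 156×157×313/6 = 1277666
∑_{k=157}^{170} k² = 1652145 - 1277666 = 374479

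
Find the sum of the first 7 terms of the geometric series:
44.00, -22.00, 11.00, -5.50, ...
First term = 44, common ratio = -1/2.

Sₙ = a(1 - rⁿ) / (1 - r)
S_7 = 44(1 - (-1/2)^7) / (1 - (-1/2))
S_7 = 44(1 - (-1/128)) / (3/2)
S_7 = 473/16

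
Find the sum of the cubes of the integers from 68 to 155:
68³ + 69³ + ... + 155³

Use ∑_{k=1}^{n} k³ = [n(n+1)/2]², then subtract the first 67 terms.
∑_{k=1}^{155} k³ = [155×156/2]² = 12090² = 146168100
∑_{k=1}^{67} k³ = [67×68/2]² = 2278² = 5189284
∑_{k=68}^{155} k³ = 146168100 - 5189284 = 140978816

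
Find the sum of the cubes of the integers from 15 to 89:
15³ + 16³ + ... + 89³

Use ∑_{k=1}^{n} k³ = [n(n+1)/2]², then subtract the first 14 terms.
∑_{k=1}^{89} k³ = [89×90/2]² = 4005² = 16040025
∑_{k=1}^{14} k³ = [14×15/2]² = 105² = 11025
∑_{k=15}^{89} k³ = 16040025 - 11025 = 16029000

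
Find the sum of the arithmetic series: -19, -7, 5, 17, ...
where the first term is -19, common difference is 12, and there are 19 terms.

Sₙ = n/2 × (first + last)
Last term = a + (n-1)d = -19 + (19-1)×12 = 197
S_19 = 19/2 × (-19 + 197)
S_19 = 19/2 × 178 = 1691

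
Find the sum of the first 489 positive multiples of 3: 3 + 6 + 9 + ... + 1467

Factor out 3: = 3(1 + 2 + ... + 489) = 3 × n(n+1)/2
= 3 × 489×490/2
= 3 × 119805
= 359415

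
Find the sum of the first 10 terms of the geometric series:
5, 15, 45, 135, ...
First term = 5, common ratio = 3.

Sₙ = a(1 - rⁿ) / (1 - r)
S_10 = 5(1 - 3^10) / (1 - 3)
S_10 = 5(1 - 59049) / (-2)
S_10 = 147620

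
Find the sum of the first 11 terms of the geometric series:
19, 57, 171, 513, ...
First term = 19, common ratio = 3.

Sₙ = a(1 - rⁿ) / (1 - r)
S_11 = 19(1 - 3^11) / (1 - 3)
S_11 = 19(1 - 177147) / (-2)
S_11 = 1682887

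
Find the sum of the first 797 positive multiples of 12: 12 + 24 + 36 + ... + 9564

Factor out 12: = 12(1 + 2 + ... + 797) = 12 × n(n+1)/2
= 12 × 797×798/2
= 12 × 318003
= 3816036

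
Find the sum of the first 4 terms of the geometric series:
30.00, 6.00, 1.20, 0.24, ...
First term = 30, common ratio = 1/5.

Sₙ = a(1 - rⁿ) / (1 - r)
S_4 = 30(1 - (1/5)^4) / (1 - (1/5))
S_4 = 30(1 - (1/625)) / (4/5)
S_4 = 936/25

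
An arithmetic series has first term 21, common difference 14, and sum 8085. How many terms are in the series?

Using S = n/2 × [2a + (n-1)d]
8085 = n/2 × [2(21) + (n-1)(14)]
8085 = n/2 × [42 + 14n - 14]
16170 = n × [28 + 14n]
14n² + (28)n - 16170 = 0
Discriminant: Δ = (28)² - 4(14)(-16170) = 784 + 905520 = 906304
√Δ = 952
n = [-(28) + √Δ] / (2·14) = (-28 + 952) / 28 = 924 / 28 = 33
(The negative root is discarded since n must be a positive integer.)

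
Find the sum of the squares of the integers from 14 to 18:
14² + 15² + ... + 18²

Use ∑_{k=1}^{n} k² = n(n+1)(2n+1)/6, then subtract the first 13 terms.
∑_{k=1}^{18} k² = 18×19×37/6 = 2109
∑_{k=1}^{13} k² = 13×14×27/6 = 819
∑_{k=14}^{18} k² = 2109 - 819 = 1290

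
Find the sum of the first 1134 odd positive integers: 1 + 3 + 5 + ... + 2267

Sum of first n odd numbers = n²
= 1134²
= 1285956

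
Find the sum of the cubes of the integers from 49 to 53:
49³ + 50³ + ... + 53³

Use ∑_{k=1}^{n} k³ = [n(n+1)/2]², then subtract the first 48 terms.
∑_{k=1}^{53} k³ = [53×54/2]² = 1431² = 2047761
∑_{k=1}^{48} k³ = [48×49/2]² = 1176² = 1382976
∑_{k=49}^{53} k³ = 2047761 - 1382976 = 664785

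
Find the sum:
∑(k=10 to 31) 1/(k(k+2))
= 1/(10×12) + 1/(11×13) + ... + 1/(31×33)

Partial fractions: 1/(k(k+2)) = (1/2)[1/k - 1/(k+2)]
Telescoping leaves the first two and last two terms:
= (1/2)[1/10 + 1/11 - 1/32 - 1/33]
= 683/10560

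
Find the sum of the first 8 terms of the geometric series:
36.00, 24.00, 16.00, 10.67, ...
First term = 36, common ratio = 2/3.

Sₙ = a(1 - rⁿ) / (1 - r)
S_8 = 36(1 - (2/3)^8) / (1 - (2/3))
S_8 = 36(1 - (256/6561)) / (1/3)
S_8 = 25220/243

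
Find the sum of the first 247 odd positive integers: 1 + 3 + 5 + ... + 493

Sum of first n odd numbers = n²
= 247²
= 61009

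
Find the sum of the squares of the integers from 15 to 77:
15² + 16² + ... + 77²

Use ∑_{k=1}^{n} k² = n(n+1)(2n+1)/6, then subtract the first 14 terms.
∑_{k=1}^{77} k² = 77×78×155/6 = 155155
∑_{k=1}^{14} k² = 14×15×29/6 = 1015
∑_{k=15}^{77} k² = 155155 - 1015 = 154140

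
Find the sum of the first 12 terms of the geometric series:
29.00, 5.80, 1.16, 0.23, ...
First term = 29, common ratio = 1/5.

Sₙ = a(1 - rⁿ) / (1 - r)
S_12 = 29(1 - (1/5)^12) / (1 - (1/5))
S_12 = 29(1 - (1/244140625)) / (4/5)
S_12 = 1770019524/48828125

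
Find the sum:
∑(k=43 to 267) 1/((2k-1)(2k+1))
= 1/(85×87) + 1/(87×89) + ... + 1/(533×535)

Partial fractions: 1/((2k-1)(2k+1)) = (1/2)[1/(2k-1) - 1/(2k+1)]
The series telescopes:
= (1/2)[1/85 - 1/535]
= 9/1819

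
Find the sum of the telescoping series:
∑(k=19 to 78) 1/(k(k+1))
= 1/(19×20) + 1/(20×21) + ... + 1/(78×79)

Partial fractions: 1/(k(k+1)) = 1/k - 1/(k+1)
The series telescopes:
= (1/19 - 1/20) + (1/20 - 1/21) + ... + (1/78 - 1/79)
= 1/19 - 1/79
= 60/1501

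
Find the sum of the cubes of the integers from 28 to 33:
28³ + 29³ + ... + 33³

Use ∑_{k=1}^{n} k³ = [n(n+1)/2]², then subtract the first 27 terms.
∑_{k=1}^{33} k³ = [33×34/2]² = 561² = 314721
∑_{k=1}^{27} k³ = [27×28/2]² = 378² = 142884
∑_{k=28}^{33} k³ = 314721 - 142884 = 171837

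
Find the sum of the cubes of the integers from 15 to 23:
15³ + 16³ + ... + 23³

Use ∑_{k=1}^{n} k³ = [n(n+1)/2]², then subtract the first 14 terms.
∑_{k=1}^{23} k³ = [23×24/2]² = 276² = 76176
∑_{k=1}^{14} k³ = [14×15/2]² = 105² = 11025
∑_{k=15}^{23} k³ = 76176 - 11025 = 65151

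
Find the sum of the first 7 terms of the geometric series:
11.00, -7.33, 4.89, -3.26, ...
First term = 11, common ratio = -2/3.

Sₙ = a(1 - rⁿ) / (1 - r)
S_7 = 11(1 - (-2/3)^7) / (1 - (-2/3))
S_7 = 11(1 - (-128/2187)) / (5/3)
S_7 = 5093/729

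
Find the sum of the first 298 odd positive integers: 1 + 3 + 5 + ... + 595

Sum of first n odd numbers = n²
= 298²
= 88804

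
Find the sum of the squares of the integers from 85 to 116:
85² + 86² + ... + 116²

Use ∑_{k=1}^{n} k² = n(n+1)(2n+1)/6, then subtract the first 84 terms.
∑_{k=1}^{116} k² = 116×117×233/6 = 527046
∑_{k=1}^{84} k² = 84×85×169/6 = 201110
∑_{k=85}^{116} k² = 527046 - 201110 = 325936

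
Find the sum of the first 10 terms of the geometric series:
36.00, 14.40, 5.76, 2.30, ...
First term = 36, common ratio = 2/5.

Sₙ = a(1 - rⁿ) / (1 - r)
S_10 = 36(1 - (2/5)^10) / (1 - (2/5))
S_10 = 36(1 - (1024/9765625)) / (3/5)
S_10 = 117175212/1953125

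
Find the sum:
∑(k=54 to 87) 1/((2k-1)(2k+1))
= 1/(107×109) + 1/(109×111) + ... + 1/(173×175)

Partial fractions: 1/((2k-1)(2k+1)) = (1/2)[1/(2k-1) - 1/(2k+1)]
The series telescopes:
= (1/2)[1/107 - 1/175]
= 34/18725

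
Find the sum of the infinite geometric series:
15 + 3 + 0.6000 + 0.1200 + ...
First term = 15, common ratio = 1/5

For |r| < 1, S = a / (1 - r)
S = 15 / (1 - (1/5))
S = 15 / (4/5)
S = 75/4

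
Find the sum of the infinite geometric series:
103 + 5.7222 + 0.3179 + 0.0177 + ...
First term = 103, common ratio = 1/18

For |r| < 1, S = a / (1 - r)
S = 103 / (1 - (1/18))
S = 103 / (17/18)
S = 1854/17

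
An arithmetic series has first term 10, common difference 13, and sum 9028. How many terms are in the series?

Using S = n/2 × [2a + (n-1)d]
9028 = n/2 × [2(10) + (n-1)(13)]
9028 = n/2 × [20 + 13n - 13]
18056 = n × [7 + 13n]
13n² + (7)n - 18056 = 0
Discriminant: Δ = (7)² - 4(13)(-18056) = 49 + 938912 = 938961
√Δ = 969
n = [-(7) + √Δ] / (2·13) = (-7 + 969) / 26 = 962 / 26 = 37
(The negative root is discarded since n must be a positive integer.)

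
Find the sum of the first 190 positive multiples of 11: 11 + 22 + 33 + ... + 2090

Factor out 11: = 11(1 + 2 + ... + 190) = 11 × n(n+1)/2
= 11 × 190×191/2
= 11 × 18145
= 199595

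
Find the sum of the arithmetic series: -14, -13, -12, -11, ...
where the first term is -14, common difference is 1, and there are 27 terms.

Sₙ = n/2 × (first + last)
Last term = a + (n-1)d = -14 + (27-1)×1 = 12
S_27 = 27/2 × (-14 + 12)
S_27 = 27/2 × (-2) = -27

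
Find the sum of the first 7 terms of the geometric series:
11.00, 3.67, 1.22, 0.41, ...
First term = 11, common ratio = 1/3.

Sₙ = a(1 - rⁿ) / (1 - r)
S_7 = 11(1 - (1/3)^7) / (1 - (1/3))
S_7 = 11(1 - (1/2187)) / (2/3)
S_7 = 12023/729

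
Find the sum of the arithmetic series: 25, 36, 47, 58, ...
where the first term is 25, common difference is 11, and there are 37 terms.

Sₙ = n/2 × (first + last)
Last term = a + (n-1)d = 25 + (37-1)×11 = 421
S_37 = 37/2 × (25 + 421)
S_37 = 37/2 × 446 = 8251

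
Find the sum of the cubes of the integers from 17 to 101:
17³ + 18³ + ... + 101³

Use ∑_{k=1}^{n} k³ = [n(n+1)/2]², then subtract the first 16 terms.
∑_{k=1}^{101} k³ = [101×102/2]² = 5151² = 26532801
∑_{k=1}^{16} k³ = [16×17/2]² = 136² = 18496
∑_{k=17}^{101} k³ = 26532801 - 18496 = 26514305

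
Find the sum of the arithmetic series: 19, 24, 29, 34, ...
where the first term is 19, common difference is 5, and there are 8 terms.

Sₙ = n/2 × (first + last)
Last term = a + (n-1)d = 19 + (8-1)×5 = 54
S_8 = 8/2 × (19 + 54)
S_8 = 8/2 × 73 = 292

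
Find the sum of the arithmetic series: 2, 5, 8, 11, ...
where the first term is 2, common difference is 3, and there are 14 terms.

Sₙ = n/2 × (first + last)
Last term = a + (n-1)d = 2 + (14-1)×3 = 41
S_14 = 14/2 × (2 + 41)
S_14 = 14/2 × 43 = 301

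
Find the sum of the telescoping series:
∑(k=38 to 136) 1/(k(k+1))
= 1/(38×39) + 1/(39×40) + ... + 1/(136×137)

Partial fractions: 1/(k(k+1)) = 1/k - 1/(k+1)
The series telescopes:
= (1/38 - 1/39) + (1/39 - 1/40) + ... + (1/136 - 1/137)
= 1/38 - 1/137
= 99/5206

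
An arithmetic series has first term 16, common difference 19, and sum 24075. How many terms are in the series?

Using S = n/2 × [2a + (n-1)d]
24075 = n/2 × [2(16) + (n-1)(19)]
24075 = n/2 × [32 + 19n - 19]
48150 = n × [13 + 19n]
19n² + (13)n - 48150 = 0
Discriminant: Δ = (13)² - 4(19)(-48150) = 169 + 3659400 = 3659569
√Δ = 1913
n = [-(13) + √Δ] / (2·19) = (-13 + 1913) / 38 = 1900 / 38 = 50
(The negative root is discarded since n must be a positive integer.)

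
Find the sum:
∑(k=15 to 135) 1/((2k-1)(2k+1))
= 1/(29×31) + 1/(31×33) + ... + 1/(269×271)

Partial fractions: 1/((2k-1)(2k+1)) = (1/2)[1/(2k-1) - 1/(2k+1)]
The series telescopes:
= (1/2)[1/29 - 1/271]
= 121/7859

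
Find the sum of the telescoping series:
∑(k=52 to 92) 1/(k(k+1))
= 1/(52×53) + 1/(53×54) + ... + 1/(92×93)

Partial fractions: 1/(k(k+1)) = 1/k - 1/(k+1)
The series telescopes:
= (1/52 - 1/53) + (1/53 - 1/54) + ... + (1/92 - 1/93)
= 1/52 - 1/93
= 41/4836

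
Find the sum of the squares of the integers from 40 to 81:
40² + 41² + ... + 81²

Use ∑_{k=1}^{n} k² = n(n+1)(2n+1)/6, then subtract the first 39 terms.
∑_{k=1}^{81} k² = 81×82×163/6 = 180441
∑_{k=1}^{39} k² = 39×40×79/6 = 20540
∑_{k=40}^{81} k² = 180441 - 20540 = 159901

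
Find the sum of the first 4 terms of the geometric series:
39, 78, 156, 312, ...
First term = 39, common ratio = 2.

Sₙ = a(1 - rⁿ) / (1 - r)
S_4 = 39(1 - 2^4) / (1 - 2)
S_4 = 39(1 - 16) / (-1)
S_4 = 585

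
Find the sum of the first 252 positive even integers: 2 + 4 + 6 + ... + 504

Sum of first n even numbers = n(n+1)
= 252×253
= 63756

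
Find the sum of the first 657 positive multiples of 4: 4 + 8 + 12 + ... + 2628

Factor out 4: = 4(1 + 2 + ... + 657) = 4 × n(n+1)/2
= 4 × 657×658/2
= 4 × 216153
= 864612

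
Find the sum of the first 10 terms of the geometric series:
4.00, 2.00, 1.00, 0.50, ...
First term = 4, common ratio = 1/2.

Sₙ = a(1 - rⁿ) / (1 - r)
S_10 = 4(1 - (1/2)^10) / (1 - (1/2))
S_10 = 4(1 - (1/1024)) / (1/2)
S_10 = 1023/128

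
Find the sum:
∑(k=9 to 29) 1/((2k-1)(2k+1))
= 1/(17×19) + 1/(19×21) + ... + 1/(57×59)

Partial fractions: 1/((2k-1)(2k+1)) = (1/2)[1/(2k-1) - 1/(2k+1)]
The series telescopes:
= (1/2)[1/17 - 1/59]
= 21/1003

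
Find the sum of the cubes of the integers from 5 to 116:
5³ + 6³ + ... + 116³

Use ∑_{k=1}^{n} k³ = [n(n+1)/2]², then subtract the first 4 terms.
∑_{k=1}^{116} k³ = [116×117/2]² = 6786² = 46049796
∑_{k=1}^{4} k³ = [4×5/2]² = 10² = 100
∑_{k=5}^{116} k³ = 46049796 - 100 = 46049696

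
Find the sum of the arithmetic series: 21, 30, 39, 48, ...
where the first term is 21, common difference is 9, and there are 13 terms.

Sₙ = n/2 × (first + last)
Last term = a + (n-1)d = 21 + (13-1)×9 = 129
S_13 = 13/2 × (21 + 129)
S_13 = 13/2 × 150 = 975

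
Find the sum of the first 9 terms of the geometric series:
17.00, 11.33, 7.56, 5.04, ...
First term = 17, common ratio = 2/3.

Sₙ = a(1 - rⁿ) / (1 - r)
S_9 = 17(1 - (2/3)^9) / (1 - (2/3))
S_9 = 17(1 - (512/19683)) / (1/3)
S_9 = 325907/6561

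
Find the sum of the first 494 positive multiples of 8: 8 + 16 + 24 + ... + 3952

Factor out 8: = 8(1 + 2 + ... + 494) = 8 × n(n+1)/2
= 8 × 494×495/2
= 8 × 122265
= 978120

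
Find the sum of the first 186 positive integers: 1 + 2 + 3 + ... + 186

Formula: ∑k = n(n+1)/2
= 186×187/2
= 34782/2
= 17391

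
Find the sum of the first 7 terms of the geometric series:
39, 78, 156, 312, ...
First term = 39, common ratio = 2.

Sₙ = a(1 - rⁿ) / (1 - r)
S_7 = 39(1 - 2^7) / (1 - 2)
S_7 = 39(1 - 128) / (-1)
S_7 = 4953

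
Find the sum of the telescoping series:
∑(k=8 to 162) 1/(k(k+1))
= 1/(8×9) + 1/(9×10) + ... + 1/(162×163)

Partial fractions: 1/(k(k+1)) = 1/k - 1/(k+1)
The series telescopes:
= (1/8 - 1/9) + (1/9 - 1/10) + ... + (1/162 - 1/163)
= 1/8 - 1/163
= 155/1304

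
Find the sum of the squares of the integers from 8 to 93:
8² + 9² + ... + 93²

Use ∑_{k=1}^{n} k² = n(n+1)(2n+1)/6, then subtract the first 7 terms.
∑_{k=1}^{93} k² = 93×94×187/6 = 272459
∑_{k=1}^{7} k² = 7×8×15/6 = 140
∑_{k=8}^{93} k² = 272459 - 140 = 272319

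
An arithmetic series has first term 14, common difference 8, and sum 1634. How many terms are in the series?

Using S = n/2 × [2a + (n-1)d]
1634 = n/2 × [2(14) + (n-1)(8)]
1634 = n/2 × [28 + 8n - 8]
3268 = n × [20 + 8n]
8n² + (20)n - 3268 = 0
Discriminant: Δ = (20)² - 4(8)(-3268) = 400 + 104576 = 104976
√Δ = 324
n = [-(20) + √Δ] / (2·8) = (-20 + 324) / 16 = 304 / 16 = 19
(The negative root is discarded since n must be a positive integer.)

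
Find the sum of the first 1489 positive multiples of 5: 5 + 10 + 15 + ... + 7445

Factor out 5: = 5(1 + 2 + ... + 1489) = 5 × n(n+1)/2
= 5 × 1489×1490/2
= 5 × 1109305
= 5546525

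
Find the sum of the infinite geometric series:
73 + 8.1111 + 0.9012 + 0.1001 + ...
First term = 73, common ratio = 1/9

For |r| < 1, S = a / (1 - r)
S = 73 / (1 - (1/9))
S = 73 / (8/9)
S = 657/8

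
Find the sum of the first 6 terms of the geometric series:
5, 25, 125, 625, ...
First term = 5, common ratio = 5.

Sₙ = a(1 - rⁿ) / (1 - r)
S_6 = 5(1 - 5^6) / (1 - 5)
S_6 = 5(1 - 15625) / (-4)
S_6 = 19530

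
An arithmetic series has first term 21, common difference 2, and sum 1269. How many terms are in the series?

Using S = n/2 × [2a + (n-1)d]
1269 = n/2 × [2(21) + (n-1)(2)]
1269 = n/2 × [42 + 2n - 2]
2538 = n × [40 + 2n]
2n² + (40)n - 2538 = 0
Discriminant: Δ = (40)² - 4(2)(-2538) = 1600 + 20304 = 21904
√Δ = 148
n = [-(40) + √Δ] / (2·2) = (-40 + 148) / 4 = 108 / 4 = 27
(The negative root is discarded since n must be a positive integer.)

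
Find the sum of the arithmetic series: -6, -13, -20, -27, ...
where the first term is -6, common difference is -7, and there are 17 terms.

Sₙ = n/2 × (first + last)
Last term = a + (n-1)d = -6 + (17-1)×(-7) = -118
S_17 = 17/2 × (-6 + (-118))
S_17 = 17/2 × (-124) = -1054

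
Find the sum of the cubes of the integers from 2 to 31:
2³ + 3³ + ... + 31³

Use ∑_{k=1}^{n} k³ = [n(n+1)/2]², then subtract the first 1 terms.
∑_{k=1}^{31} k³ = [31×32/2]² = 496² = 246016
∑_{k=1}^{1} k³ = [1×2/2]² = 1² = 1
∑_{k=2}^{31} k³ = 246016 - 1 = 246015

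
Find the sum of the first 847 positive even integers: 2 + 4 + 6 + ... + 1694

Sum of first n even numbers = n(n+1)
= 847×848
= 718256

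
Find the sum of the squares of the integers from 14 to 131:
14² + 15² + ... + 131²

Use ∑_{k=1}^{n} k² = n(n+1)(2n+1)/6, then subtract the first 13 terms.
∑_{k=1}^{131} k² = 131×132×263/6 = 757966
∑_{k=1}^{13} k² = 13×14×27/6 = 819
∑_{k=14}^{131} k² = 757966 - 819 = 757147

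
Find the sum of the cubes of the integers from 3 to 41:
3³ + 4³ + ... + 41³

Use ∑_{k=1}^{n} k³ = [n(n+1)/2]², then subtract the first 2 terms.
∑_{k=1}^{41} k³ = [41×42/2]² = 861² = 741321
∑_{k=1}^{2} k³ = [2×3/2]² = 3² = 9
∑_{k=3}^{41} k³ = 741321 - 9 = 741312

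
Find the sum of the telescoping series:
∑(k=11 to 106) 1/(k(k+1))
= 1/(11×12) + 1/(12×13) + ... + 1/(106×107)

Partial fractions: 1/(k(k+1)) = 1/k - 1/(k+1)
The series telescopes:
= (1/11 - 1/12) + (1/12 - 1/13) + ... + (1/106 - 1/107)
= 1/11 - 1/107
= 96/1177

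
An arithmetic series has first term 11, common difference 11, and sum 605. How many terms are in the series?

Using S = n/2 × [2a + (n-1)d]
605 = n/2 × [2(11) + (n-1)(11)]
605 = n/2 × [22 + 11n - 11]
1210 = n × [11 + 11n]
11n² + (11)n - 1210 = 0
Discriminant: Δ = (11)² - 4(11)(-1210) = 121 + 53240 = 53361
√Δ = 231
n = [-(11) + √Δ] / (2·11) = (-11 + 231) / 22 = 220 / 22 = 10
(The negative root is discarded since n must be a positive integer.)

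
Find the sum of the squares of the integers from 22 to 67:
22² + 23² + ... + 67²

Use ∑_{k=1}^{n} k² = n(n+1)(2n+1)/6, then subtract the first 21 terms.
∑_{k=1}^{67} k² = 67×68×135/6 = 102510
∑_{k=1}^{21} k² = 21×22×43/6 = 3311
∑_{k=22}^{67} k² = 102510 - 3311 = 99199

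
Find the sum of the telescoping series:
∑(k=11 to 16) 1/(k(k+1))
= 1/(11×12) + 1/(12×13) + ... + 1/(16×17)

Partial fractions: 1/(k(k+1)) = 1/k - 1/(k+1)
The series telescopes:
= (1/11 - 1/12) + (1/12 - 1/13) + ... + (1/16 - 1/17)
= 1/11 - 1/17
= 6/187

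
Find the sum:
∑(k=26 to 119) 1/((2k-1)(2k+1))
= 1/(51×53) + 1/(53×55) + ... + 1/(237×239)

Partial fractions: 1/((2k-1)(2k+1)) = (1/2)[1/(2k-1) - 1/(2k+1)]
The series telescopes:
= (1/2)[1/51 - 1/239]
= 94/12189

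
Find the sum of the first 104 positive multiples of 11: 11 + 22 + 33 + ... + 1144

Factor out 11: = 11(1 + 2 + ... + 104) = 11 × n(n+1)/2
= 11 × 104×105/2
= 11 × 5460
= 60060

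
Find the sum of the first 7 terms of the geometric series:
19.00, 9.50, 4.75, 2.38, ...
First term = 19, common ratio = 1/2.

Sₙ = a(1 - rⁿ) / (1 - r)
S_7 = 19(1 - (1/2)^7) / (1 - (1/2))
S_7 = 19(1 - (1/128)) / (1/2)
S_7 = 2413/64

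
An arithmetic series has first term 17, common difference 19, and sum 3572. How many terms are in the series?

Using S = n/2 × [2a + (n-1)d]
3572 = n/2 × [2(17) + (n-1)(19)]
3572 = n/2 × [34 + 19n - 19]
7144 = n × [15 + 19n]
19n² + (15)n - 7144 = 0
Discriminant: Δ = (15)² - 4(19)(-7144) = 225 + 542944 = 543169
√Δ = 737
n = [-(15) + √Δ] / (2·19) = (-15 + 737) / 38 = 722 / 38 = 19
(The negative root is discarded since n must be a positive integer.)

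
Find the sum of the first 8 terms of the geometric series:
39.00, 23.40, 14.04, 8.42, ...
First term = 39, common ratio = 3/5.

Sₙ = a(1 - rⁿ) / (1 - r)
S_8 = 39(1 - (3/5)^8) / (1 - (3/5))
S_8 = 39(1 - (6561/390625)) / (2/5)
S_8 = 7489248/78125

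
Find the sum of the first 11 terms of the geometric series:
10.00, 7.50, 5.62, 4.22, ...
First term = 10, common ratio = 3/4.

Sₙ = a(1 - rⁿ) / (1 - r)
S_11 = 10(1 - (3/4)^11) / (1 - (3/4))
S_11 = 10(1 - (177147/4194304)) / (1/4)
S_11 = 20085785/524288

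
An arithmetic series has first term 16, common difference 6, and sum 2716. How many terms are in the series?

Using S = n/2 × [2a + (n-1)d]
2716 = n/2 × [2(16) + (n-1)(6)]
2716 = n/2 × [32 + 6n - 6]
5432 = n × [26 + 6n]
6n² + (26)n - 5432 = 0
Discriminant: Δ = (26)² - 4(6)(-5432) = 676 + 130368 = 131044
√Δ = 362
n = [-(26) + √Δ] / (2·6) = (-26 + 362) / 12 = 336 / 12 = 28
(The negative root is discarded since n must be a positive integer.)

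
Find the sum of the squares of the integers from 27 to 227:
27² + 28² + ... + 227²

Use ∑_{k=1}^{n} k² = n(n+1)(2n+1)/6, then subtract the first 26 terms.
∑_{k=1}^{227} k² = 227×228×455/6 = 3924830
∑_{k=1}^{26} k² = 26×27×53/6 = 6201
∑_{k=27}^{227} k² = 3924830 - 6201 = 3918629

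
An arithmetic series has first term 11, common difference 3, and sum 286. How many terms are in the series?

Using S = n/2 × [2a + (n-1)d]
286 = n/2 × [2(11) + (n-1)(3)]
286 = n/2 × [22 + 3n - 3]
572 = n × [19 + 3n]
3n² + (19)n - 572 = 0
Discriminant: Δ = (19)² - 4(3)(-572) = 361 + 6864 = 7225
√Δ = 85
n = [-(19) + √Δ] / (2·3) = (-19 + 85) / 6 = 66 / 6 = 11
(The negative root is discarded since n must be a positive integer.)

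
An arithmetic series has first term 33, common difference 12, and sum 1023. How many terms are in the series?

Using S = n/2 × [2a + (n-1)d]
1023 = n/2 × [2(33) + (n-1)(12)]
1023 = n/2 × [66 + 12n - 12]
2046 = n × [54 + 12n]
12n² + (54)n - 2046 = 0
Discriminant: Δ = (54)² - 4(12)(-2046) = 2916 + 98208 = 101124
√Δ = 318
n = [-(54) + √Δ] / (2·12) = (-54 + 318) / 24 = 264 / 24 = 11
(The negative root is discarded since n must be a positive integer.)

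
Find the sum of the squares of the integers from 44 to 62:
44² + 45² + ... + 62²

Use ∑_{k=1}^{n} k² = n(n+1)(2n+1)/6, then subtract the first 43 terms.
∑_{k=1}^{62} k² = 62×63×125/6 = 81375
∑_{k=1}^{43} k² = 43×44×87/6 = 27434
∑_{k=44}^{62} k² = 81375 - 27434 = 53941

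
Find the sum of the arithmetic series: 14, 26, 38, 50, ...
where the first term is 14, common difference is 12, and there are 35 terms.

Sₙ = n/2 × (first + last)
Last term = a + (n-1)d = 14 + (35-1)×12 = 422
S_35 = 35/2 × (14 + 422)
S_35 = 35/2 × 436 = 7630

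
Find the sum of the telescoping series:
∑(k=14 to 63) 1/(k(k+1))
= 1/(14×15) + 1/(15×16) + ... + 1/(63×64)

Partial fractions: 1/(k(k+1)) = 1/k - 1/(k+1)
The series telescopes:
= (1/14 - 1/15) + (1/15 - 1/16) + ... + (1/63 - 1/64)
= 1/14 - 1/64
= 25/448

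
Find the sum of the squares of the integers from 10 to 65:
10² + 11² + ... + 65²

Use ∑_{k=1}^{n} k² = n(n+1)(2n+1)/6, then subtract the first 9 terms.
∑_{k=1}^{65} k² = 65×66×131/6 = 93665
∑_{k=1}^{9} k² = 9×10×19/6 = 285
∑_{k=10}^{65} k² = 93665 - 285 = 93380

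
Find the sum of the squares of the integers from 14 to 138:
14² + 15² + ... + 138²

Use ∑_{k=1}^{n} k² = n(n+1)(2n+1)/6, then subtract the first 13 terms.
∑_{k=1}^{138} k² = 138×139×277/6 = 885569
∑_{k=1}^{13} k² = 13×14×27/6 = 819
∑_{k=14}^{138} k² = 885569 - 819 = 884750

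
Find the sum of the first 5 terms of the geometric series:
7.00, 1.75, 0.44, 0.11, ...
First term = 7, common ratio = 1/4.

Sₙ = a(1 - rⁿ) / (1 - r)
S_5 = 7(1 - (1/4)^5) / (1 - (1/4))
S_5 = 7(1 - (1/1024)) / (3/4)
S_5 = 2387/256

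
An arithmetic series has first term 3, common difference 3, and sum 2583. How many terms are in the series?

Using S = n/2 × [2a + (n-1)d]
2583 = n/2 × [2(3) + (n-1)(3)]
2583 = n/2 × [6 + 3n - 3]
5166 = n × [3 + 3n]
3n² + (3)n - 5166 = 0
Discriminant: Δ = (3)² - 4(3)(-5166) = 9 + 61992 = 62001
√Δ = 249
n = [-(3) + √Δ] / (2·3) = (-3 + 249) / 6 = 246 / 6 = 41
(The negative root is discarded since n must be a positive integer.)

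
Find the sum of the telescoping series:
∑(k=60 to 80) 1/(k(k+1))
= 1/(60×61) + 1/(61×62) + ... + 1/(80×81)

Partial fractions: 1/(k(k+1)) = 1/k - 1/(k+1)
The series telescopes:
= (1/60 - 1/61) + (1/61 - 1/62) + ... + (1/80 - 1/81)
= 1/60 - 1/81
= 7/1620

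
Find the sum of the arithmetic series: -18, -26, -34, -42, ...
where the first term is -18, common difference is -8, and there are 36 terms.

Sₙ = n/2 × (first + last)
Last term = a + (n-1)d = -18 + (36-1)×(-8) = -298
S_36 = 36/2 × (-18 + (-298))
S_36 = 36/2 × (-316) = -5688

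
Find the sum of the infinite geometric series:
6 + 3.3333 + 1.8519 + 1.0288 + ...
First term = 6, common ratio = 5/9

For |r| < 1, S = a / (1 - r)
S = 6 / (1 - (5/9))
S = 6 / (4/9)
S = 27/2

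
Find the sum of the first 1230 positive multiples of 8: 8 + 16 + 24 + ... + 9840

Factor out 8: = 8(1 + 2 + ... + 1230) = 8 × n(n+1)/2
= 8 × 1230×1231/2
= 8 × 757065
= 6056520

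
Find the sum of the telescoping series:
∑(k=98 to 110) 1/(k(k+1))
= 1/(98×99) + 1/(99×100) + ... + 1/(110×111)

Partial fractions: 1/(k(k+1)) = 1/k - 1/(k+1)
The series telescopes:
= (1/98 - 1/99) + (1/99 - 1/100) + ... + (1/110 - 1/111)
= 1/98 - 1/111
= 13/10878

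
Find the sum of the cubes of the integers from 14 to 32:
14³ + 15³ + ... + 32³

Use ∑_{k=1}^{n} k³ = [n(n+1)/2]², then subtract the first 13 terms.
∑_{k=1}^{32} k³ = [32×33/2]² = 528² = 278784
∑_{k=1}^{13} k³ = [13×14/2]² = 91² = 8281
∑_{k=14}^{32} k³ = 278784 - 8281 = 270503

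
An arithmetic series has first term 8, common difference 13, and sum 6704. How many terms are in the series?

Using S = n/2 × [2a + (n-1)d]
6704 = n/2 × [2(8) + (n-1)(13)]
6704 = n/2 × [16 + 13n - 13]
13408 = n × [3 + 13n]
13n² + (3)n - 13408 = 0
Discriminant: Δ = (3)² - 4(13)(-13408) = 9 + 697216 = 697225
√Δ = 835
n = [-(3) + √Δ] / (2·13) = (-3 + 835) / 26 = 832 / 26 = 32
(The negative root is discarded since n must be a positive integer.)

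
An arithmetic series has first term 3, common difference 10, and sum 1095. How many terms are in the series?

Using S = n/2 × [2a + (n-1)d]
1095 = n/2 × [2(3) + (n-1)(10)]
1095 = n/2 × [6 + 10n - 10]
2190 = n × [-4 + 10n]
10n² + (-4)n - 2190 = 0
Discriminant: Δ = (-4)² - 4(10)(-2190) = 16 + 87600 = 87616
√Δ = 296
n = [-(-4) + √Δ] / (2·10) = (4 + 296) / 20 = 300 / 20 = 15
(The negative root is discarded since n must be a positive integer.)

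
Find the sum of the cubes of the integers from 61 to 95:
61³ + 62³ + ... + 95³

Use ∑_{k=1}^{n} k³ = [n(n+1)/2]², then subtract the first 60 terms.
∑_{k=1}^{95} k³ = [95×96/2]² = 4560² = 20793600
∑_{k=1}^{60} k³ = [60×61/2]² = 1830² = 3348900
∑_{k=61}^{95} k³ = 20793600 - 3348900 = 17444700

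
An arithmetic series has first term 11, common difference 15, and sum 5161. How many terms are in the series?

Using S = n/2 × [2a + (n-1)d]
5161 = n/2 × [2(11) + (n-1)(15)]
5161 = n/2 × [22 + 15n - 15]
10322 = n × [7 + 15n]
15n² + (7)n - 10322 = 0
Discriminant: Δ = (7)² - 4(15)(-10322) = 49 + 619320 = 619369
√Δ = 787
n = [-(7) + √Δ] / (2·15) = (-7 + 787) / 30 = 780 / 30 = 26
(The negative root is discarded since n must be a positive integer.)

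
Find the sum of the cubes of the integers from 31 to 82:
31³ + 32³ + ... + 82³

Use ∑_{k=1}^{n} k³ = [n(n+1)/2]², then subtract the first 30 terms.
∑_{k=1}^{82} k³ = [82×83/2]² = 3403² = 11580409
∑_{k=1}^{30} k³ = [30×31/2]² = 465² = 216225
∑_{k=31}^{82} k³ = 11580409 - 216225 = 11364184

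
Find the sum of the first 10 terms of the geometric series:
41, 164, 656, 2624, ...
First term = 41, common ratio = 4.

Sₙ = a(1 - rⁿ) / (1 - r)
S_10 = 41(1 - 4^10) / (1 - 4)
S_10 = 41(1 - 1048576) / (-3)
S_10 = 14330525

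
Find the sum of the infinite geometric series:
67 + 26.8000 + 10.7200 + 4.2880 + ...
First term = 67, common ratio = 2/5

For |r| < 1, S = a / (1 - r)
S = 67 / (1 - (2/5))
S = 67 / (3/5)
S = 335/3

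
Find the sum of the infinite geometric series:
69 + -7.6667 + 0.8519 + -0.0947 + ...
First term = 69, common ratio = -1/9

For |r| < 1, S = a / (1 - r)
S = 69 / (1 - (-1/9))
S = 69 / (10/9)
S = 621/10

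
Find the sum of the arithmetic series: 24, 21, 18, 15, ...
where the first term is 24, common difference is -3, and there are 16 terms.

Sₙ = n/2 × (first + last)
Last term = a + (n-1)d = 24 + (16-1)×(-3) = -21
S_16 = 16/2 × (24 + (-21))
S_16 = 16/2 × 3 = 24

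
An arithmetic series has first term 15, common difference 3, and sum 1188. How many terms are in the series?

Using S = n/2 × [2a + (n-1)d]
1188 = n/2 × [2(15) + (n-1)(3)]
1188 = n/2 × [30 + 3n - 3]
2376 = n × [27 + 3n]
3n² + (27)n - 2376 = 0
Discriminant: Δ = (27)² - 4(3)(-2376) = 729 + 28512 = 29241
√Δ = 171
n = [-(27) + √Δ] / (2·3) = (-27 + 171) / 6 = 144 / 6 = 24
(The negative root is discarded since n must be a positive integer.)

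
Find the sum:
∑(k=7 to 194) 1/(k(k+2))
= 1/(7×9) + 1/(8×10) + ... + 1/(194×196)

Partial fractions: 1/(k(k+2)) = (1/2)[1/k - 1/(k+2)]
Telescoping leaves the first two and last two terms:
= (1/2)[1/7 + 1/8 - 1/195 - 1/196]
= 19693/152880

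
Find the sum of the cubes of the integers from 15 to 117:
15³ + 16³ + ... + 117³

Use ∑_{k=1}^{n} k³ = [n(n+1)/2]², then subtract the first 14 terms.
∑_{k=1}^{117} k³ = [117×118/2]² = 6903² = 47651409
∑_{k=1}^{14} k³ = [14×15/2]² = 105² = 11025
∑_{k=15}^{117} k³ = 47651409 - 11025 = 47640384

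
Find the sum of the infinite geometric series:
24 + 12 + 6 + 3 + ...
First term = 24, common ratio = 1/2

For |r| < 1, S = a / (1 - r)
S = 24 / (1 - (1/2))
S = 24 / (1/2)
S = 48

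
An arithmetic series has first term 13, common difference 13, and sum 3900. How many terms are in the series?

Using S = n/2 × [2a + (n-1)d]
3900 = n/2 × [2(13) + (n-1)(13)]
3900 = n/2 × [26 + 13n - 13]
7800 = n × [13 + 13n]
13n² + (13)n - 7800 = 0
Discriminant: Δ = (13)² - 4(13)(-7800) = 169 + 405600 = 405769
√Δ = 637
n = [-(13) + √Δ] / (2·13) = (-13 + 637) / 26 = 624 / 26 = 24
(The negative root is discarded since n must be a positive integer.)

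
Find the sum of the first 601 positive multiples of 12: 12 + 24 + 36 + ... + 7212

Factor out 12: = 12(1 + 2 + ... + 601) = 12 × n(n+1)/2
= 12 × 601×602/2
= 12 × 180901
= 2170812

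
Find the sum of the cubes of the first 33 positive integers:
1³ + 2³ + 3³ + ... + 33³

Formula: ∑k³ = [n(n+1)/2]²
= [33×34/2]²
= 561²
= 314721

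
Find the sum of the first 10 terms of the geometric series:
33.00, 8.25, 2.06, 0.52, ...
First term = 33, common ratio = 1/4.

Sₙ = a(1 - rⁿ) / (1 - r)
S_10 = 33(1 - (1/4)^10) / (1 - (1/4))
S_10 = 33(1 - (1/1048576)) / (3/4)
S_10 = 11534325/262144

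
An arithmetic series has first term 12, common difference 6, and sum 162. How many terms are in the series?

Using S = n/2 × [2a + (n-1)d]
162 = n/2 × [2(12) + (n-1)(6)]
162 = n/2 × [24 + 6n - 6]
324 = n × [18 + 6n]
6n² + (18)n - 324 = 0
Discriminant: Δ = (18)² - 4(6)(-324) = 324 + 7776 = 8100
√Δ = 90
n = [-(18) + √Δ] / (2·6) = (-18 + 90) / 12 = 72 / 12 = 6
(The negative root is discarded since n must be a positive integer.)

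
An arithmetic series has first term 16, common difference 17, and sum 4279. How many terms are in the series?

Using S = n/2 × [2a + (n-1)d]
4279 = n/2 × [2(16) + (n-1)(17)]
4279 = n/2 × [32 + 17n - 17]
8558 = n × [15 + 17n]
17n² + (15)n - 8558 = 0
Discriminant: Δ = (15)² - 4(17)(-8558) = 225 + 581944 = 582169
√Δ = 763
n = [-(15) + √Δ] / (2·17) = (-15 + 763) / 34 = 748 / 34 = 22
(The negative root is discarded since n must be a positive integer.)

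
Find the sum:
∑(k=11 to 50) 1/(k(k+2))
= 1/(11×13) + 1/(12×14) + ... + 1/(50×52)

Partial fractions: 1/(k(k+2)) = (1/2)[1/k - 1/(k+2)]
Telescoping leaves the first two and last two terms:
= (1/2)[1/11 + 1/12 - 1/51 - 1/52]
= 1975/29172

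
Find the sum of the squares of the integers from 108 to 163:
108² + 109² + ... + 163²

Use ∑_{k=1}^{n} k² = n(n+1)(2n+1)/6, then subtract the first 107 terms.
∑_{k=1}^{163} k² = 163×164×327/6 = 1456894
∑_{k=1}^{107} k² = 107×108×215/6 = 414090
∑_{k=108}^{163} k² = 1456894 - 414090 = 1042804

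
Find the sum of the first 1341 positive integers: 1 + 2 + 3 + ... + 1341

Formula: ∑k = n(n+1)/2
= 1341×1342/2
= 1799622/2
= 899811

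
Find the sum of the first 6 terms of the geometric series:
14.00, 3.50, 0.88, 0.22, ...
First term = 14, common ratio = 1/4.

Sₙ = a(1 - rⁿ) / (1 - r)
S_6 = 14(1 - (1/4)^6) / (1 - (1/4))
S_6 = 14(1 - (1/4096)) / (3/4)
S_6 = 9555/512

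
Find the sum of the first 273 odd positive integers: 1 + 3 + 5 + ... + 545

Sum of first n odd numbers = n²
= 273²
= 74529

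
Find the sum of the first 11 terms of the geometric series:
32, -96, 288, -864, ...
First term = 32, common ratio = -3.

Sₙ = a(1 - rⁿ) / (1 - r)
S_11 = 32(1 - (-3)^11) / (1 - (-3))
S_11 = 32(1 - (-177147)) / (4)
S_11 = 1417184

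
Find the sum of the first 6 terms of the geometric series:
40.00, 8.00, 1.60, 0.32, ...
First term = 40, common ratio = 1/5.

Sₙ = a(1 - rⁿ) / (1 - r)
S_6 = 40(1 - (1/5)^6) / (1 - (1/5))
S_6 = 40(1 - (1/15625)) / (4/5)
S_6 = 31248/625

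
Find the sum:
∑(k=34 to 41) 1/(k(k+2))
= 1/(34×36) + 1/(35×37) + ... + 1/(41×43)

Partial fractions: 1/(k(k+2)) = (1/2)[1/k - 1/(k+2)]
Telescoping leaves the first two and last two terms:
= (1/2)[1/34 + 1/35 - 1/42 - 1/43]
= 419/76755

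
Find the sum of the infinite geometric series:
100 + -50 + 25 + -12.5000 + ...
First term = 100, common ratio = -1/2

For |r| < 1, S = a / (1 - r)
S = 100 / (1 - (-1/2))
S = 100 / (3/2)
S = 200/3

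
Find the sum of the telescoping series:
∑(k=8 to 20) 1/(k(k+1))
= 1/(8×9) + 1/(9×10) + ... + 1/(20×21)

Partial fractions: 1/(k(k+1)) = 1/k - 1/(k+1)
The series telescopes:
= (1/8 - 1/9) + (1/9 - 1/10) + ... + (1/20 - 1/21)
= 1/8 - 1/21
= 13/168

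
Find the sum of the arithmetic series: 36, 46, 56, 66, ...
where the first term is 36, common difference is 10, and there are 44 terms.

Sₙ = n/2 × (first + last)
Last term = a + (n-1)d = 36 + (44-1)×10 = 466
S_44 = 44/2 × (36 + 466)
S_44 = 44/2 × 502 = 11044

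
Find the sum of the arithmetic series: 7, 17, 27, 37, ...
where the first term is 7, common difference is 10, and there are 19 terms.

Sₙ = n/2 × (first + last)
Last term = a + (n-1)d = 7 + (19-1)×10 = 187
S_19 = 19/2 × (7 + 187)
S_19 = 19/2 × 194 = 1843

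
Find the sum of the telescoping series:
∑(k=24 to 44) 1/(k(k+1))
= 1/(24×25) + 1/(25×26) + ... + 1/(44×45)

Partial fractions: 1/(k(k+1)) = 1/k - 1/(k+1)
The series telescopes:
= (1/24 - 1/25) + (1/25 - 1/26) + ... + (1/44 - 1/45)
= 1/24 - 1/45
= 7/360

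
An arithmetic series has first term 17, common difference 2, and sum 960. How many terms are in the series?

Using S = n/2 × [2a + (n-1)d]
960 = n/2 × [2(17) + (n-1)(2)]
960 = n/2 × [34 + 2n - 2]
1920 = n × [32 + 2n]
2n² + (32)n - 1920 = 0
Discriminant: Δ = (32)² - 4(2)(-1920) = 1024 + 15360 = 16384
√Δ = 128
n = [-(32) + √Δ] / (2·2) = (-32 + 128) / 4 = 96 / 4 = 24
(The negative root is discarded since n must be a positive integer.)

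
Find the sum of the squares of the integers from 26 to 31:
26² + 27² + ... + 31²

Use ∑_{k=1}^{n} k² = n(n+1)(2n+1)/6, then subtract the first 25 terms.
∑_{k=1}^{31} k² = 31×32×63/6 = 10416
∑_{k=1}^{25} k² = 25×26×51/6 = 5525
∑_{k=26}^{31} k² = 10416 - 5525 = 4891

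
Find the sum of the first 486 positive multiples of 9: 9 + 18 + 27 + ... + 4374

Factor out 9: = 9(1 + 2 + ... + 486) = 9 × n(n+1)/2
= 9 × 486×487/2
= 9 × 118341
= 1065069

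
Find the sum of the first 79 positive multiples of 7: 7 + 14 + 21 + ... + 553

Factor out 7: = 7(1 + 2 + ... + 79) = 7 × n(n+1)/2
= 7 × 79×80/2
= 7 × 3160
= 22120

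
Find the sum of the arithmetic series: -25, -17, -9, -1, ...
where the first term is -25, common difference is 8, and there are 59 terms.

Sₙ = n/2 × (first + last)
Last term = a + (n-1)d = -25 + (59-1)×8 = 439
S_59 = 59/2 × (-25 + 439)
S_59 = 59/2 × 414 = 12213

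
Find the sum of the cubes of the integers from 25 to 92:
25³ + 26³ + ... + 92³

Use ∑_{k=1}^{n} k³ = [n(n+1)/2]², then subtract the first 24 terms.
∑_{k=1}^{92} k³ = [92×93/2]² = 4278² = 18301284
∑_{k=1}^{24} k³ = [24×25/2]² = 300² = 90000
∑_{k=25}^{92} k³ = 18301284 - 90000 = 18211284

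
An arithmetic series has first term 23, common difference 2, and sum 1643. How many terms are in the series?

Using S = n/2 × [2a + (n-1)d]
1643 = n/2 × [2(23) + (n-1)(2)]
1643 = n/2 × [46 + 2n - 2]
3286 = n × [44 + 2n]
2n² + (44)n - 3286 = 0
Discriminant: Δ = (44)² - 4(2)(-3286) = 1936 + 26288 = 28224
√Δ = 168
n = [-(44) + √Δ] / (2·2) = (-44 + 168) / 4 = 124 / 4 = 31
(The negative root is discarded since n must be a positive integer.)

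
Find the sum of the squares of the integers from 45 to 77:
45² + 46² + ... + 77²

Use ∑_{k=1}^{n} k² = n(n+1)(2n+1)/6, then subtract the first 44 terms.
∑_{k=1}^{77} k² = 77×78×155/6 = 155155
∑_{k=1}^{44} k² = 44×45×89/6 = 29370
∑_{k=45}^{77} k² = 155155 - 29370 = 125785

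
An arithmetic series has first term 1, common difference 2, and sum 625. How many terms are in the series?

Using S = n/2 × [2a + (n-1)d]
625 = n/2 × [2(1) + (n-1)(2)]
625 = n/2 × [2 + 2n - 2]
1250 = n × [0 + 2n]
2n² + (0)n - 1250 = 0
Discriminant: Δ = (0)² - 4(2)(-1250) = 0 + 10000 = 10000
√Δ = 100
n = [-(0) + √Δ] / (2·2) = (0 + 100) / 4 = 100 / 4 = 25
(The negative root is discarded since n must be a positive integer.)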